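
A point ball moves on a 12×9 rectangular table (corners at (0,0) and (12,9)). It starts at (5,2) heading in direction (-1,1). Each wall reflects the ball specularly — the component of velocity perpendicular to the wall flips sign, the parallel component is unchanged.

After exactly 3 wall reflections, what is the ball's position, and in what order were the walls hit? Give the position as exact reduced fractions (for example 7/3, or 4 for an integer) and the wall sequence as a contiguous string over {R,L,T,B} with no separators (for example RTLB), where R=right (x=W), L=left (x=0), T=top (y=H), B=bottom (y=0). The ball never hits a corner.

Final position: (11,0)
Wall sequence: LTB

1. t=5 → L at (0,7); v=(1,1)
2. t=2 → T at (2,9); v=(1,-1)
3. t=9 → B at (11,0); v=(1,1)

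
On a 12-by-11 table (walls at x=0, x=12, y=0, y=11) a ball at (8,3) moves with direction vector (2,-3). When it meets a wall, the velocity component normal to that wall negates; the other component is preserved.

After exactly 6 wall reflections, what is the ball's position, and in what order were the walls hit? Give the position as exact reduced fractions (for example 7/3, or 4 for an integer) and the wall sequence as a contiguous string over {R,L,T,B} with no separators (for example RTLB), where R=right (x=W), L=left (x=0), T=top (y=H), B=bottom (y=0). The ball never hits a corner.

1. t=1 → B at (10,0); v=(2,3)
2. t=1 → R at (12,3); v=(-2,3)
3. t=8/3 → T at (20/3,11); v=(-2,-3)
4. t=10/3 → L at (0,1); v=(2,-3)
5. t=1/3 → B at (2/3,0); v=(2,3)
6. t=11/3 → T at (8,11); v=(2,-3)

Final position: (8,11)
Wall sequence: BRTLBT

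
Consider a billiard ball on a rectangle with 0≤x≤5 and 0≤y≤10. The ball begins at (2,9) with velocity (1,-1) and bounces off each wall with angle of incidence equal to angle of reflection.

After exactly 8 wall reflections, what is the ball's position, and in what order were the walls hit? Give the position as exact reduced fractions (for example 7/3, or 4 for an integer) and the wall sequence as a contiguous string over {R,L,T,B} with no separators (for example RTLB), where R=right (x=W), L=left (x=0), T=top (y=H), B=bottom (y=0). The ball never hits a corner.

Final position: (0,1)
Wall sequence: RLBRLTRL

1. t=3 → R at (5,6); v=(-1,-1)
2. t=5 → L at (0,1); v=(1,-1)
3. t=1 → B at (1,0); v=(1,1)
4. t=4 → R at (5,4); v=(-1,1)
5. t=5 → L at (0,9); v=(1,1)
6. t=1 → T at (1,10); v=(1,-1)
7. t=4 → R at (5,6); v=(-1,-1)
8. t=5 → L at (0,1); v=(1,-1)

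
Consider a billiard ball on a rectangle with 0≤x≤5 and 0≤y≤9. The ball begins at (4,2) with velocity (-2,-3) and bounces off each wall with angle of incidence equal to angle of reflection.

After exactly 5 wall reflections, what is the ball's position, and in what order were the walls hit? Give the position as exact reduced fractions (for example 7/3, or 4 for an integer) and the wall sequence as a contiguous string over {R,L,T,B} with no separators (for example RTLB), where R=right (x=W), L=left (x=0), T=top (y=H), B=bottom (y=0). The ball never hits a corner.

Final position: (2/3,0)
Wall sequence: BLTRB

1. t=2/3 → B at (8/3,0); v=(-2,3)
2. t=4/3 → L at (0,4); v=(2,3)
3. t=5/3 → T at (10/3,9); v=(2,-3)
4. t=5/6 → R at (5,13/2); v=(-2,-3)
5. t=13/6 → B at (2/3,0); v=(-2,3)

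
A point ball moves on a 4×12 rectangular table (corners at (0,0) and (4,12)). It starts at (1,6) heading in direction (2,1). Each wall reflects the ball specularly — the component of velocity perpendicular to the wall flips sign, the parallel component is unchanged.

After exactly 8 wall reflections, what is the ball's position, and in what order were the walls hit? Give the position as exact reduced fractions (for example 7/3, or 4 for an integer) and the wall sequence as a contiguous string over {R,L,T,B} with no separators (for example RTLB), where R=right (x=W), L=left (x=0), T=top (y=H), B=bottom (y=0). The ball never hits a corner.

Final position: (4,9/2)
Wall sequence: RLRTLRLR

1. t=3/2 → R at (4,15/2); v=(-2,1)
2. t=2 → L at (0,19/2); v=(2,1)
3. t=2 → R at (4,23/2); v=(-2,1)
4. t=1/2 → T at (3,12); v=(-2,-1)
5. t=3/2 → L at (0,21/2); v=(2,-1)
6. t=2 → R at (4,17/2); v=(-2,-1)
7. t=2 → L at (0,13/2); v=(2,-1)
8. t=2 → R at (4,9/2); v=(-2,-1)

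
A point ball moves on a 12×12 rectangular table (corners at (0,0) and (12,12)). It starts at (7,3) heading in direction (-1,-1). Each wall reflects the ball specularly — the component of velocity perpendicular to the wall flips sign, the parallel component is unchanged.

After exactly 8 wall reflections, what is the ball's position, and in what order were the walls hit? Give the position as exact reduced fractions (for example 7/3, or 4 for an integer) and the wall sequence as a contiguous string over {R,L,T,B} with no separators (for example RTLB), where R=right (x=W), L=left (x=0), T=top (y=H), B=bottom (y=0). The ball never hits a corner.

Final position: (12,8)
Wall sequence: BLTRBLTR

1. t=3 → B at (4,0); v=(-1,1)
2. t=4 → L at (0,4); v=(1,1)
3. t=8 → T at (8,12); v=(1,-1)
4. t=4 → R at (12,8); v=(-1,-1)
5. t=8 → B at (4,0); v=(-1,1)
6. t=4 → L at (0,4); v=(1,1)
7. t=8 → T at (8,12); v=(1,-1)
8. t=4 → R at (12,8); v=(-1,-1)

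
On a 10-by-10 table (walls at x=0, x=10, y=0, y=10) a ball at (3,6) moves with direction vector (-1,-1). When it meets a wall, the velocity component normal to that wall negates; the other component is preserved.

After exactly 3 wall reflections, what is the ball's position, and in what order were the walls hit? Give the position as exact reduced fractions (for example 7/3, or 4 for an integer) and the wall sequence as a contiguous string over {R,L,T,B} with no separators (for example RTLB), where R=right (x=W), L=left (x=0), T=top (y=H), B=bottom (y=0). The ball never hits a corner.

1. t=3 → L at (0,3); v=(1,-1)
2. t=3 → B at (3,0); v=(1,1)
3. t=7 → R at (10,7); v=(-1,1)

Final position: (10,7)
Wall sequence: LBR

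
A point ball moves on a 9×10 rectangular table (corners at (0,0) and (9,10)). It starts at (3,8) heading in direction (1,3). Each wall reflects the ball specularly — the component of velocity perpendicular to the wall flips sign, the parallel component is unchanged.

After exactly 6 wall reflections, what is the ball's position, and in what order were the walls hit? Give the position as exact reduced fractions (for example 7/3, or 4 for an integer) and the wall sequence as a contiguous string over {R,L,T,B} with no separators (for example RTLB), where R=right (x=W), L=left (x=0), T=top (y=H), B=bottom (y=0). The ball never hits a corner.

Final position: (1,10)
Wall sequence: TBRTBT

1. t=2/3 → T at (11/3,10); v=(1,-3)
2. t=10/3 → B at (7,0); v=(1,3)
3. t=2 → R at (9,6); v=(-1,3)
4. t=4/3 → T at (23/3,10); v=(-1,-3)
5. t=10/3 → B at (13/3,0); v=(-1,3)
6. t=10/3 → T at (1,10); v=(-1,-3)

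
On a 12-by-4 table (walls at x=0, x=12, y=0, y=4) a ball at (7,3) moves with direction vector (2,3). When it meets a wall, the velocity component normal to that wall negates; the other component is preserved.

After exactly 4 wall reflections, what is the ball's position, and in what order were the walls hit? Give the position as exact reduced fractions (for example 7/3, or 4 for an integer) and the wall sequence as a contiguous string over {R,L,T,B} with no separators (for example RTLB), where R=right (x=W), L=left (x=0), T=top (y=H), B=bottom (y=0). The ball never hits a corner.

1. t=1/3 → T at (23/3,4); v=(2,-3)
2. t=4/3 → B at (31/3,0); v=(2,3)
3. t=5/6 → R at (12,5/2); v=(-2,3)
4. t=1/2 → T at (11,4); v=(-2,-3)

Final position: (11,4)
Wall sequence: TBRT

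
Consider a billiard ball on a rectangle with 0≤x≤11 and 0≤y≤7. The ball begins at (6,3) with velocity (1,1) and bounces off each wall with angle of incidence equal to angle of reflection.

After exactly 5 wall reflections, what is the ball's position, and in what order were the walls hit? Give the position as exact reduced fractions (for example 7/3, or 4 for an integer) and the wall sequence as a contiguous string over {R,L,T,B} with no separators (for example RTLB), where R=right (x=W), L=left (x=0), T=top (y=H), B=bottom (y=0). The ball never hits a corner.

Final position: (2,7)
Wall sequence: TRBLT

1. t=4 → T at (10,7); v=(1,-1)
2. t=1 → R at (11,6); v=(-1,-1)
3. t=6 → B at (5,0); v=(-1,1)
4. t=5 → L at (0,5); v=(1,1)
5. t=2 → T at (2,7); v=(1,-1)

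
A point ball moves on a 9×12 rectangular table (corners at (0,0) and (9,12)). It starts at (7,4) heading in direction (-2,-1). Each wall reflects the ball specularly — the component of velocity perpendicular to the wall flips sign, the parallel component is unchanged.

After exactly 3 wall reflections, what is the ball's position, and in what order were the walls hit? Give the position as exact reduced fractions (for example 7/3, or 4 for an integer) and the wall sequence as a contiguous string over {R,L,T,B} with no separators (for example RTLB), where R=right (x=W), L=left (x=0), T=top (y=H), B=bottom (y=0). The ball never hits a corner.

Final position: (9,4)
Wall sequence: LBR

1. t=7/2 → L at (0,1/2); v=(2,-1)
2. t=1/2 → B at (1,0); v=(2,1)
3. t=4 → R at (9,4); v=(-2,1)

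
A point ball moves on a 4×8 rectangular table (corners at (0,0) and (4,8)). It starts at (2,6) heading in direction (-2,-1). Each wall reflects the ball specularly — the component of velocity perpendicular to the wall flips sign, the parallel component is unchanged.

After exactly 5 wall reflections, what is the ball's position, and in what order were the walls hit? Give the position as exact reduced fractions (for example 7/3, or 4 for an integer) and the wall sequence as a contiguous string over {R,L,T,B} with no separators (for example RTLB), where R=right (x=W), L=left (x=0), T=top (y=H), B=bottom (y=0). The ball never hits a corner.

1. t=1 → L at (0,5); v=(2,-1)
2. t=2 → R at (4,3); v=(-2,-1)
3. t=2 → L at (0,1); v=(2,-1)
4. t=1 → B at (2,0); v=(2,1)
5. t=1 → R at (4,1); v=(-2,1)

Final position: (4,1)
Wall sequence: LRLBR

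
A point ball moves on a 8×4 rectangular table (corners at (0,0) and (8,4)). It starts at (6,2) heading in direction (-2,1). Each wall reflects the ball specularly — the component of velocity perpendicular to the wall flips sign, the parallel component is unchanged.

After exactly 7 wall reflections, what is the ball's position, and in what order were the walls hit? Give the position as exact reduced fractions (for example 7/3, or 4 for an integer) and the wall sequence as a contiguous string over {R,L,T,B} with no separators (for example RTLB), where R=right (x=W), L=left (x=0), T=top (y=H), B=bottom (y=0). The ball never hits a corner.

Final position: (6,0)
Wall sequence: TLBRTLB

1. t=2 → T at (2,4); v=(-2,-1)
2. t=1 → L at (0,3); v=(2,-1)
3. t=3 → B at (6,0); v=(2,1)
4. t=1 → R at (8,1); v=(-2,1)
5. t=3 → T at (2,4); v=(-2,-1)
6. t=1 → L at (0,3); v=(2,-1)
7. t=3 → B at (6,0); v=(2,1)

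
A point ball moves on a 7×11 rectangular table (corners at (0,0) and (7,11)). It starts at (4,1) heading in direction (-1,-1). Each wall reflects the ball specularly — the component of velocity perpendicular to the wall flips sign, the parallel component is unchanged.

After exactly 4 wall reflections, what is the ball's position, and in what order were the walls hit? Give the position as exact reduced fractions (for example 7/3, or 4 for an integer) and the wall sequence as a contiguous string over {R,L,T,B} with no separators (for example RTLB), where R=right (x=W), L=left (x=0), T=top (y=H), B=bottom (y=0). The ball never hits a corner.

Final position: (6,11)
Wall sequence: BLRT

1. t=1 → B at (3,0); v=(-1,1)
2. t=3 → L at (0,3); v=(1,1)
3. t=7 → R at (7,10); v=(-1,1)
4. t=1 → T at (6,11); v=(-1,-1)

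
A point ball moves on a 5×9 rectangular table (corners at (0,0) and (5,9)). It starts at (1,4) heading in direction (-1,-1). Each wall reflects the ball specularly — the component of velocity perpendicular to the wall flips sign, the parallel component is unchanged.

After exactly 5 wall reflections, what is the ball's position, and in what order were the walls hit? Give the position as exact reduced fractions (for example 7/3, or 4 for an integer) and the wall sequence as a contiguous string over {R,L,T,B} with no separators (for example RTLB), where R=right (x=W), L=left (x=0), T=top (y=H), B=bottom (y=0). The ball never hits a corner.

1. t=1 → L at (0,3); v=(1,-1)
2. t=3 → B at (3,0); v=(1,1)
3. t=2 → R at (5,2); v=(-1,1)
4. t=5 → L at (0,7); v=(1,1)
5. t=2 → T at (2,9); v=(1,-1)

Final position: (2,9)
Wall sequence: LBRLT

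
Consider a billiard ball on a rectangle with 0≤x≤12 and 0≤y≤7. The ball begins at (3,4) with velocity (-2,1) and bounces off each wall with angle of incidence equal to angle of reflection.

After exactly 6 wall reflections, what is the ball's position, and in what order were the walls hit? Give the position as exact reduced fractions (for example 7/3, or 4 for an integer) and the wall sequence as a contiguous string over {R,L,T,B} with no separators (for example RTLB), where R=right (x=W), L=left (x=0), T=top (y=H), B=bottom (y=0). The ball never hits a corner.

Final position: (7,7)
Wall sequence: LTRBLT

1. t=3/2 → L at (0,11/2); v=(2,1)
2. t=3/2 → T at (3,7); v=(2,-1)
3. t=9/2 → R at (12,5/2); v=(-2,-1)
4. t=5/2 → B at (7,0); v=(-2,1)
5. t=7/2 → L at (0,7/2); v=(2,1)
6. t=7/2 → T at (7,7); v=(2,-1)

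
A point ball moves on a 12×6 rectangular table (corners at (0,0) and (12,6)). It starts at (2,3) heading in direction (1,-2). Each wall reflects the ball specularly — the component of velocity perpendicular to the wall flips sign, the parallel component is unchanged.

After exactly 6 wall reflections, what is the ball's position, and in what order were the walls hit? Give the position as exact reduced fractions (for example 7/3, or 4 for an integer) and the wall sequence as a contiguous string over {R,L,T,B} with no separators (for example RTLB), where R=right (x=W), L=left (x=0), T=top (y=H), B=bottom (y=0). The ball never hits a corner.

1. t=3/2 → B at (7/2,0); v=(1,2)
2. t=3 → T at (13/2,6); v=(1,-2)
3. t=3 → B at (19/2,0); v=(1,2)
4. t=5/2 → R at (12,5); v=(-1,2)
5. t=1/2 → T at (23/2,6); v=(-1,-2)
6. t=3 → B at (17/2,0); v=(-1,2)

Final position: (17/2,0)
Wall sequence: BTBRTB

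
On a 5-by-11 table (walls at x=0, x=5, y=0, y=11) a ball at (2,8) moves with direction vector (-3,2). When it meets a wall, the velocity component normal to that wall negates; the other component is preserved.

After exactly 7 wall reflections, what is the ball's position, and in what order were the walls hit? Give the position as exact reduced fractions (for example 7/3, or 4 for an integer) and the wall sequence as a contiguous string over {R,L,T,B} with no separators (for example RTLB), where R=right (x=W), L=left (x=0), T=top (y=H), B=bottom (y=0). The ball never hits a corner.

Final position: (0,2/3)
Wall sequence: LTRLRBL

1. t=2/3 → L at (0,28/3); v=(3,2)
2. t=5/6 → T at (5/2,11); v=(3,-2)
3. t=5/6 → R at (5,28/3); v=(-3,-2)
4. t=5/3 → L at (0,6); v=(3,-2)
5. t=5/3 → R at (5,8/3); v=(-3,-2)
6. t=4/3 → B at (1,0); v=(-3,2)
7. t=1/3 → L at (0,2/3); v=(3,2)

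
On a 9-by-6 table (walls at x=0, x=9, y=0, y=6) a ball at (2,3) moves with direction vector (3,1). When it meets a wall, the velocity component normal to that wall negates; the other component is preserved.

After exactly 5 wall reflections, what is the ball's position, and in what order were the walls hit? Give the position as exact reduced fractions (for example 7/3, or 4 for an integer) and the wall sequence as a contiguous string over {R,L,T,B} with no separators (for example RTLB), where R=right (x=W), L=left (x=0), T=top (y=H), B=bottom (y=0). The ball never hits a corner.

Final position: (7,0)
Wall sequence: RTLRB

1. t=7/3 → R at (9,16/3); v=(-3,1)
2. t=2/3 → T at (7,6); v=(-3,-1)
3. t=7/3 → L at (0,11/3); v=(3,-1)
4. t=3 → R at (9,2/3); v=(-3,-1)
5. t=2/3 → B at (7,0); v=(-3,1)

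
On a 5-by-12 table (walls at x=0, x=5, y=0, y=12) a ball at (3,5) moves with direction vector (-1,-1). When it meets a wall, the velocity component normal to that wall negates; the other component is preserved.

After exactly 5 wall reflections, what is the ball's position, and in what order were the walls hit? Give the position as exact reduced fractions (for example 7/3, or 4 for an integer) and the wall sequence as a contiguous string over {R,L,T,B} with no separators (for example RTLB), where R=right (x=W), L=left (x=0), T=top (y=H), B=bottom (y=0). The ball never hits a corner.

Final position: (4,12)
Wall sequence: LBRLT

1. t=3 → L at (0,2); v=(1,-1)
2. t=2 → B at (2,0); v=(1,1)
3. t=3 → R at (5,3); v=(-1,1)
4. t=5 → L at (0,8); v=(1,1)
5. t=4 → T at (4,12); v=(1,-1)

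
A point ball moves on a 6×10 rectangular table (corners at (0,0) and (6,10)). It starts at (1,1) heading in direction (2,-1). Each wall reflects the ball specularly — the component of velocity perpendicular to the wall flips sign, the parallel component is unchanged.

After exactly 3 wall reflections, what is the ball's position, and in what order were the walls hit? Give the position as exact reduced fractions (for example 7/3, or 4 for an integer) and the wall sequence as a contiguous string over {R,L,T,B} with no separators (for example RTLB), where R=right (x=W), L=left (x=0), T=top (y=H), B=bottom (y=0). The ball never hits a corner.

1. t=1 → B at (3,0); v=(2,1)
2. t=3/2 → R at (6,3/2); v=(-2,1)
3. t=3 → L at (0,9/2); v=(2,1)

Final position: (0,9/2)
Wall sequence: BRL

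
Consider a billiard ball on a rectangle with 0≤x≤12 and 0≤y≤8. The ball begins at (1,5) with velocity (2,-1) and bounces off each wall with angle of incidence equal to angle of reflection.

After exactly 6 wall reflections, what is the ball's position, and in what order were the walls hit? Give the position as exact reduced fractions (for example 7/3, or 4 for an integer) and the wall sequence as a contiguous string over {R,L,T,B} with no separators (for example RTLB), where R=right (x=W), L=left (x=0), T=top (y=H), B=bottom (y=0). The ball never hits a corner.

Final position: (5,0)
Wall sequence: BRLTRB

1. t=5 → B at (11,0); v=(2,1)
2. t=1/2 → R at (12,1/2); v=(-2,1)
3. t=6 → L at (0,13/2); v=(2,1)
4. t=3/2 → T at (3,8); v=(2,-1)
5. t=9/2 → R at (12,7/2); v=(-2,-1)
6. t=7/2 → B at (5,0); v=(-2,1)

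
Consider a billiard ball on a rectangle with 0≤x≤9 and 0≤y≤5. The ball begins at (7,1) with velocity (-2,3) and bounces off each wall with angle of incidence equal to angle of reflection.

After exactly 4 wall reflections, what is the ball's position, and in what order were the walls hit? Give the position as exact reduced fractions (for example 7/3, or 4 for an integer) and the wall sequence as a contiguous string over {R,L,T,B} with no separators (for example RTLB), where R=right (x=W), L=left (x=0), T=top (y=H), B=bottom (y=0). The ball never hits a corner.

Final position: (7/3,5)
Wall sequence: TBLT

1. t=4/3 → T at (13/3,5); v=(-2,-3)
2. t=5/3 → B at (1,0); v=(-2,3)
3. t=1/2 → L at (0,3/2); v=(2,3)
4. t=7/6 → T at (7/3,5); v=(2,-3)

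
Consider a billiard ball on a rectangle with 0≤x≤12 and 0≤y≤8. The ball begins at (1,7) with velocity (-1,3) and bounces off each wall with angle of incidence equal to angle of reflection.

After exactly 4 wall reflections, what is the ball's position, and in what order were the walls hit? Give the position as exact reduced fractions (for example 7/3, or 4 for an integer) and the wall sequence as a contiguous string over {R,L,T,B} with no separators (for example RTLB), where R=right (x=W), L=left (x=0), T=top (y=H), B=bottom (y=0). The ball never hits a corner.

1. t=1/3 → T at (2/3,8); v=(-1,-3)
2. t=2/3 → L at (0,6); v=(1,-3)
3. t=2 → B at (2,0); v=(1,3)
4. t=8/3 → T at (14/3,8); v=(1,-3)

Final position: (14/3,8)
Wall sequence: TLBT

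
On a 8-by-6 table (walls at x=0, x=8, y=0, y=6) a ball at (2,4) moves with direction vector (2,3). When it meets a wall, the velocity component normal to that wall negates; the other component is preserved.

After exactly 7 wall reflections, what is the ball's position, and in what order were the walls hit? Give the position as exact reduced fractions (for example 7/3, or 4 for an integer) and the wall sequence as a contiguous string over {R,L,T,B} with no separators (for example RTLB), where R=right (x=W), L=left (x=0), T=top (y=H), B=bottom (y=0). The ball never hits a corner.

1. t=2/3 → T at (10/3,6); v=(2,-3)
2. t=2 → B at (22/3,0); v=(2,3)
3. t=1/3 → R at (8,1); v=(-2,3)
4. t=5/3 → T at (14/3,6); v=(-2,-3)
5. t=2 → B at (2/3,0); v=(-2,3)
6. t=1/3 → L at (0,1); v=(2,3)
7. t=5/3 → T at (10/3,6); v=(2,-3)

Final position: (10/3,6)
Wall sequence: TBRTBLT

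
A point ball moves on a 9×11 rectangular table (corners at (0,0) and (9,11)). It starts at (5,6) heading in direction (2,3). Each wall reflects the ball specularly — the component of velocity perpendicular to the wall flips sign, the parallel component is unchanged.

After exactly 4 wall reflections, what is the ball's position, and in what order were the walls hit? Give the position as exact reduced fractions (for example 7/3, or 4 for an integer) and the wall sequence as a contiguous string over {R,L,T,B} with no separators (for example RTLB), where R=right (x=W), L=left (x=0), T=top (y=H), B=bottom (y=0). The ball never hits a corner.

Final position: (0,7/2)
Wall sequence: TRBL

1. t=5/3 → T at (25/3,11); v=(2,-3)
2. t=1/3 → R at (9,10); v=(-2,-3)
3. t=10/3 → B at (7/3,0); v=(-2,3)
4. t=7/6 → L at (0,7/2); v=(2,3)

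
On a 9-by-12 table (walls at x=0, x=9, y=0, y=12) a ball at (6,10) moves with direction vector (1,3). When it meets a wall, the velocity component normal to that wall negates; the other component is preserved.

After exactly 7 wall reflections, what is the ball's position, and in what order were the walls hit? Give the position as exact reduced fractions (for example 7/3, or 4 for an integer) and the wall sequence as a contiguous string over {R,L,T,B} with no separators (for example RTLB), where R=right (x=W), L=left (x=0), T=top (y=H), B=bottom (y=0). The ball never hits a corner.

Final position: (14/3,12)
Wall sequence: TRBTLBT

1. t=2/3 → T at (20/3,12); v=(1,-3)
2. t=7/3 → R at (9,5); v=(-1,-3)
3. t=5/3 → B at (22/3,0); v=(-1,3)
4. t=4 → T at (10/3,12); v=(-1,-3)
5. t=10/3 → L at (0,2); v=(1,-3)
6. t=2/3 → B at (2/3,0); v=(1,3)
7. t=4 → T at (14/3,12); v=(1,-3)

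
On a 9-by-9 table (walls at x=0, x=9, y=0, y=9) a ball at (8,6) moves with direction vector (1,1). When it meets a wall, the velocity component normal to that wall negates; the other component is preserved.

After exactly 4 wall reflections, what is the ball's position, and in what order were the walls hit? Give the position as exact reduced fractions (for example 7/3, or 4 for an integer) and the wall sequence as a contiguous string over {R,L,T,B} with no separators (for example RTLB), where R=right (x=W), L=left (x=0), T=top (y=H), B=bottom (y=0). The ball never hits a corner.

Final position: (2,0)
Wall sequence: RTLB

1. t=1 → R at (9,7); v=(-1,1)
2. t=2 → T at (7,9); v=(-1,-1)
3. t=7 → L at (0,2); v=(1,-1)
4. t=2 → B at (2,0); v=(1,1)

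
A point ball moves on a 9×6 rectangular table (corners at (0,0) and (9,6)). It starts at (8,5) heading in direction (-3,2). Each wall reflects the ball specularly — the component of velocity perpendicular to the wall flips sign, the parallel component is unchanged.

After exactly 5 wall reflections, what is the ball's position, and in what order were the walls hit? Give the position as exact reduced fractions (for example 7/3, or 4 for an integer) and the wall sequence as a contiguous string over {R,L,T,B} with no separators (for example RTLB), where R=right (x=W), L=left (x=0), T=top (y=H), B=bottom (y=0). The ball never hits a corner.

Final position: (13/2,6)
Wall sequence: TLBRT

1. t=1/2 → T at (13/2,6); v=(-3,-2)
2. t=13/6 → L at (0,5/3); v=(3,-2)
3. t=5/6 → B at (5/2,0); v=(3,2)
4. t=13/6 → R at (9,13/3); v=(-3,2)
5. t=5/6 → T at (13/2,6); v=(-3,-2)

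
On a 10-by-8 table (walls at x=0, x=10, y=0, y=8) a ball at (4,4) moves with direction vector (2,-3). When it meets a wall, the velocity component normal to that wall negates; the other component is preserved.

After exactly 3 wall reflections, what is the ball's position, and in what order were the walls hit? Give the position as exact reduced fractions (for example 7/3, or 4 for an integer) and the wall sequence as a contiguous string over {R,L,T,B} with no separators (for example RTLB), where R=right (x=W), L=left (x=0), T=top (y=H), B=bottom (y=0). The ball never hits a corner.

Final position: (8,8)
Wall sequence: BRT

1. t=4/3 → B at (20/3,0); v=(2,3)
2. t=5/3 → R at (10,5); v=(-2,3)
3. t=1 → T at (8,8); v=(-2,-3)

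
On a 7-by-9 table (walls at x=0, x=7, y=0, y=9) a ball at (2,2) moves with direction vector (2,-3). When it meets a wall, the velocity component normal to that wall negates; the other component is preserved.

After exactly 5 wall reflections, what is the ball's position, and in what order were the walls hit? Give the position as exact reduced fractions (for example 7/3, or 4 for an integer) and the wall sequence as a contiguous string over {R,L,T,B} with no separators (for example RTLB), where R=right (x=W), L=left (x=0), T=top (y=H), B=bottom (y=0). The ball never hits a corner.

Final position: (4/3,0)
Wall sequence: BRTLB

1. t=2/3 → B at (10/3,0); v=(2,3)
2. t=11/6 → R at (7,11/2); v=(-2,3)
3. t=7/6 → T at (14/3,9); v=(-2,-3)
4. t=7/3 → L at (0,2); v=(2,-3)
5. t=2/3 → B at (4/3,0); v=(2,3)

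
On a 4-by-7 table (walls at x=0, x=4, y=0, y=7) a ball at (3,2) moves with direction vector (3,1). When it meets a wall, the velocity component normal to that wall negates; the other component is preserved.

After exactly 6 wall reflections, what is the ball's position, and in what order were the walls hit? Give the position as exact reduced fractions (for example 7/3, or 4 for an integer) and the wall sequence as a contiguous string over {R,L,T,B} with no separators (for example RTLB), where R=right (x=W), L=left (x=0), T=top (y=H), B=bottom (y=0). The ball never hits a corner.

1. t=1/3 → R at (4,7/3); v=(-3,1)
2. t=4/3 → L at (0,11/3); v=(3,1)
3. t=4/3 → R at (4,5); v=(-3,1)
4. t=4/3 → L at (0,19/3); v=(3,1)
5. t=2/3 → T at (2,7); v=(3,-1)
6. t=2/3 → R at (4,19/3); v=(-3,-1)

Final position: (4,19/3)
Wall sequence: RLRLTR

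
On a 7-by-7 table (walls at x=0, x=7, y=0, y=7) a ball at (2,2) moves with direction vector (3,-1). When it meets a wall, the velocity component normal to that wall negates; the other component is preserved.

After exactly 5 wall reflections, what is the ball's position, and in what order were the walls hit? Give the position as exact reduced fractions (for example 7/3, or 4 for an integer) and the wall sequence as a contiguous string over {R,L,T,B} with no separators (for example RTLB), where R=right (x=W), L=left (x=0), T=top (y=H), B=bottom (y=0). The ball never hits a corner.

1. t=5/3 → R at (7,1/3); v=(-3,-1)
2. t=1/3 → B at (6,0); v=(-3,1)
3. t=2 → L at (0,2); v=(3,1)
4. t=7/3 → R at (7,13/3); v=(-3,1)
5. t=7/3 → L at (0,20/3); v=(3,1)

Final position: (0,20/3)
Wall sequence: RBLRL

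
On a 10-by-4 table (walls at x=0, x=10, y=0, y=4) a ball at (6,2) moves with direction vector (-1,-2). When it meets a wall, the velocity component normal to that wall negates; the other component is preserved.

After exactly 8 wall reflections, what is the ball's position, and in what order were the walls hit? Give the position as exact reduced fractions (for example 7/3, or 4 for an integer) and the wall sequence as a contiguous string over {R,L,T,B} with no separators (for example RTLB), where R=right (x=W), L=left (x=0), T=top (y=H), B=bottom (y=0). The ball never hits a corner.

Final position: (7,0)
Wall sequence: BTBLTBTB

1. t=1 → B at (5,0); v=(-1,2)
2. t=2 → T at (3,4); v=(-1,-2)
3. t=2 → B at (1,0); v=(-1,2)
4. t=1 → L at (0,2); v=(1,2)
5. t=1 → T at (1,4); v=(1,-2)
6. t=2 → B at (3,0); v=(1,2)
7. t=2 → T at (5,4); v=(1,-2)
8. t=2 → B at (7,0); v=(1,2)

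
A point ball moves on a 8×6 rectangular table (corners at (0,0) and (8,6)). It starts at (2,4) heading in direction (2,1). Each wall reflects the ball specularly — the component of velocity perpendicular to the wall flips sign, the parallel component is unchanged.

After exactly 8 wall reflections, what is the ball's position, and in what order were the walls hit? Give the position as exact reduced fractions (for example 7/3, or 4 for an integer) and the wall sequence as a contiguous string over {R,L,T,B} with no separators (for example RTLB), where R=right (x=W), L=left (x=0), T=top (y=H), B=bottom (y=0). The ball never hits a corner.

1. t=2 → T at (6,6); v=(2,-1)
2. t=1 → R at (8,5); v=(-2,-1)
3. t=4 → L at (0,1); v=(2,-1)
4. t=1 → B at (2,0); v=(2,1)
5. t=3 → R at (8,3); v=(-2,1)
6. t=3 → T at (2,6); v=(-2,-1)
7. t=1 → L at (0,5); v=(2,-1)
8. t=4 → R at (8,1); v=(-2,-1)

Final position: (8,1)
Wall sequence: TRLBRTLR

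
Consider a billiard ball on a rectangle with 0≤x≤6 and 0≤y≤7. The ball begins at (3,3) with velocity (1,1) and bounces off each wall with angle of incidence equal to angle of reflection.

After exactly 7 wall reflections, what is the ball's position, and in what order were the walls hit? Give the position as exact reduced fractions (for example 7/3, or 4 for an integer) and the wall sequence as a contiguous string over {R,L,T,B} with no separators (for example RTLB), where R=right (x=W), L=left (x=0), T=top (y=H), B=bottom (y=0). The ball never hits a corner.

1. t=3 → R at (6,6); v=(-1,1)
2. t=1 → T at (5,7); v=(-1,-1)
3. t=5 → L at (0,2); v=(1,-1)
4. t=2 → B at (2,0); v=(1,1)
5. t=4 → R at (6,4); v=(-1,1)
6. t=3 → T at (3,7); v=(-1,-1)
7. t=3 → L at (0,4); v=(1,-1)

Final position: (0,4)
Wall sequence: RTLBRTL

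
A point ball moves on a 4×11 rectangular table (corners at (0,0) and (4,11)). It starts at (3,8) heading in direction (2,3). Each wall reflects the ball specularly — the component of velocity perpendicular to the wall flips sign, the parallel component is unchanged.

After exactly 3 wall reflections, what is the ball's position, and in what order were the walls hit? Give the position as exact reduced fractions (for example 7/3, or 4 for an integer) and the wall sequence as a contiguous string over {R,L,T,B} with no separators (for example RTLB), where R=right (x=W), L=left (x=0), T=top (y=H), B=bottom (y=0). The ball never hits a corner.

1. t=1/2 → R at (4,19/2); v=(-2,3)
2. t=1/2 → T at (3,11); v=(-2,-3)
3. t=3/2 → L at (0,13/2); v=(2,-3)

Final position: (0,13/2)
Wall sequence: RTL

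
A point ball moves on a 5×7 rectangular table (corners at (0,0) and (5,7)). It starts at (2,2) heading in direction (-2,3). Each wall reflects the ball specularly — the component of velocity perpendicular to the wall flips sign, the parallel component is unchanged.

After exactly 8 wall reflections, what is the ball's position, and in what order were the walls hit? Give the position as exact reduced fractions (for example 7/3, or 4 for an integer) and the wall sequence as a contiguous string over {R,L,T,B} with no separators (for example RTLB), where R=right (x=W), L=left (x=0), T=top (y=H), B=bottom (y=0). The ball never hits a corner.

Final position: (14/3,0)
Wall sequence: LTRBLTRB

1. t=1 → L at (0,5); v=(2,3)
2. t=2/3 → T at (4/3,7); v=(2,-3)
3. t=11/6 → R at (5,3/2); v=(-2,-3)
4. t=1/2 → B at (4,0); v=(-2,3)
5. t=2 → L at (0,6); v=(2,3)
6. t=1/3 → T at (2/3,7); v=(2,-3)
7. t=13/6 → R at (5,1/2); v=(-2,-3)
8. t=1/6 → B at (14/3,0); v=(-2,3)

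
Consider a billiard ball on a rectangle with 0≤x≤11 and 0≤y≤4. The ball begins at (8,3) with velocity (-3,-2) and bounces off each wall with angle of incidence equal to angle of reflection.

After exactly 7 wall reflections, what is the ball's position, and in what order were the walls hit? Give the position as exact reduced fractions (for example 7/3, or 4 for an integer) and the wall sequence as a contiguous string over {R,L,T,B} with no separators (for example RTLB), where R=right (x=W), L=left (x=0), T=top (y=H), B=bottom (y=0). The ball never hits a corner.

1. t=3/2 → B at (7/2,0); v=(-3,2)
2. t=7/6 → L at (0,7/3); v=(3,2)
3. t=5/6 → T at (5/2,4); v=(3,-2)
4. t=2 → B at (17/2,0); v=(3,2)
5. t=5/6 → R at (11,5/3); v=(-3,2)
6. t=7/6 → T at (15/2,4); v=(-3,-2)
7. t=2 → B at (3/2,0); v=(-3,2)

Final position: (3/2,0)
Wall sequence: BLTBRTB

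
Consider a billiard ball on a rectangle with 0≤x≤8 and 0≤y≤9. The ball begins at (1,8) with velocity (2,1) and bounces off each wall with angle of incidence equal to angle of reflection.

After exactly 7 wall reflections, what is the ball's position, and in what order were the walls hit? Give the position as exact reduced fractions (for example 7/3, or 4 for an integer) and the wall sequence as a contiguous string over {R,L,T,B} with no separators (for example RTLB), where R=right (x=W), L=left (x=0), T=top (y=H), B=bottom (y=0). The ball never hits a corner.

1. t=1 → T at (3,9); v=(2,-1)
2. t=5/2 → R at (8,13/2); v=(-2,-1)
3. t=4 → L at (0,5/2); v=(2,-1)
4. t=5/2 → B at (5,0); v=(2,1)
5. t=3/2 → R at (8,3/2); v=(-2,1)
6. t=4 → L at (0,11/2); v=(2,1)
7. t=7/2 → T at (7,9); v=(2,-1)

Final position: (7,9)
Wall sequence: TRLBRLT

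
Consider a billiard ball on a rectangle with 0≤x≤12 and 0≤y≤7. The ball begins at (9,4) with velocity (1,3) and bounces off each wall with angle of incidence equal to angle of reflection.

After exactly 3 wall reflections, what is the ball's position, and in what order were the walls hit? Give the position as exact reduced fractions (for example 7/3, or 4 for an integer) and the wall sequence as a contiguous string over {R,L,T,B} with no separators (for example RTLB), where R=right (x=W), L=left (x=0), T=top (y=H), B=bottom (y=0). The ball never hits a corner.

Final position: (35/3,0)
Wall sequence: TRB

1. t=1 → T at (10,7); v=(1,-3)
2. t=2 → R at (12,1); v=(-1,-3)
3. t=1/3 → B at (35/3,0); v=(-1,3)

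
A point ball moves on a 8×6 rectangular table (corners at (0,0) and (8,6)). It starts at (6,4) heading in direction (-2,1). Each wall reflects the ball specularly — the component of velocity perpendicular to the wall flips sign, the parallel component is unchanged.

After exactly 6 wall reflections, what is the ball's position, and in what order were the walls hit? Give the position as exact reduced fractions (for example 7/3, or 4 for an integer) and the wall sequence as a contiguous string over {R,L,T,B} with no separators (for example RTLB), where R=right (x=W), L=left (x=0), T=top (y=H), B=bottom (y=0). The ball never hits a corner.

1. t=2 → T at (2,6); v=(-2,-1)
2. t=1 → L at (0,5); v=(2,-1)
3. t=4 → R at (8,1); v=(-2,-1)
4. t=1 → B at (6,0); v=(-2,1)
5. t=3 → L at (0,3); v=(2,1)
6. t=3 → T at (6,6); v=(2,-1)

Final position: (6,6)
Wall sequence: TLRBLT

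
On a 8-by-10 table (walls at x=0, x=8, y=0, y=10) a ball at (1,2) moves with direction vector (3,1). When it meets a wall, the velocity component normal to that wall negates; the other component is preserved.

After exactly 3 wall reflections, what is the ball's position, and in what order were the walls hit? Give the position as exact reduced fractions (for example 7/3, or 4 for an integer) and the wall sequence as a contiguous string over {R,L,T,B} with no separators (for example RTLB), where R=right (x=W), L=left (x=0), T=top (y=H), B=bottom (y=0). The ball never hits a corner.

1. t=7/3 → R at (8,13/3); v=(-3,1)
2. t=8/3 → L at (0,7); v=(3,1)
3. t=8/3 → R at (8,29/3); v=(-3,1)

Final position: (8,29/3)
Wall sequence: RLR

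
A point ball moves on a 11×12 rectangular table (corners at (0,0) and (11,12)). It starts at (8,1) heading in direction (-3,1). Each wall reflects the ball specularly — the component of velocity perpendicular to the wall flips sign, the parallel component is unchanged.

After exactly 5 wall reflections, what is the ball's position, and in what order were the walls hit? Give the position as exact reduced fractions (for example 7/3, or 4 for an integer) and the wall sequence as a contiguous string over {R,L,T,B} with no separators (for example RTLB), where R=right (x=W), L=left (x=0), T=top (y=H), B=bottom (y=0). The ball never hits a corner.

1. t=8/3 → L at (0,11/3); v=(3,1)
2. t=11/3 → R at (11,22/3); v=(-3,1)
3. t=11/3 → L at (0,11); v=(3,1)
4. t=1 → T at (3,12); v=(3,-1)
5. t=8/3 → R at (11,28/3); v=(-3,-1)

Final position: (11,28/3)
Wall sequence: LRLTR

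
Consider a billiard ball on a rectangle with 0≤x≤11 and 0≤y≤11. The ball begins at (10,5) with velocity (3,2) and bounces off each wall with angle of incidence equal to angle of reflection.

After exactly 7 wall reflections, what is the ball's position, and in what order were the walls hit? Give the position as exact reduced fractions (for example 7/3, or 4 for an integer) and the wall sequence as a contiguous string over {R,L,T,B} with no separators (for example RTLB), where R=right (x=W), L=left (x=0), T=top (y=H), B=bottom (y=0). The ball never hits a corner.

Final position: (8,11)
Wall sequence: RTLRBLT

1. t=1/3 → R at (11,17/3); v=(-3,2)
2. t=8/3 → T at (3,11); v=(-3,-2)
3. t=1 → L at (0,9); v=(3,-2)
4. t=11/3 → R at (11,5/3); v=(-3,-2)
5. t=5/6 → B at (17/2,0); v=(-3,2)
6. t=17/6 → L at (0,17/3); v=(3,2)
7. t=8/3 → T at (8,11); v=(3,-2)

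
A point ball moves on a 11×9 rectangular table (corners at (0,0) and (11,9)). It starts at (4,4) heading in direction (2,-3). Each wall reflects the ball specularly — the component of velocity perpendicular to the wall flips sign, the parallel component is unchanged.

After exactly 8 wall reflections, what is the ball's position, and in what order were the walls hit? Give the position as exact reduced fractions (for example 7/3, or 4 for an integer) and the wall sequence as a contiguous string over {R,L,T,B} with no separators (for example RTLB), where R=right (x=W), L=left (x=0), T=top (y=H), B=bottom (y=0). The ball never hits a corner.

Final position: (11,7/2)
Wall sequence: BRTBLTBR

1. t=4/3 → B at (20/3,0); v=(2,3)
2. t=13/6 → R at (11,13/2); v=(-2,3)
3. t=5/6 → T at (28/3,9); v=(-2,-3)
4. t=3 → B at (10/3,0); v=(-2,3)
5. t=5/3 → L at (0,5); v=(2,3)
6. t=4/3 → T at (8/3,9); v=(2,-3)
7. t=3 → B at (26/3,0); v=(2,3)
8. t=7/6 → R at (11,7/2); v=(-2,3)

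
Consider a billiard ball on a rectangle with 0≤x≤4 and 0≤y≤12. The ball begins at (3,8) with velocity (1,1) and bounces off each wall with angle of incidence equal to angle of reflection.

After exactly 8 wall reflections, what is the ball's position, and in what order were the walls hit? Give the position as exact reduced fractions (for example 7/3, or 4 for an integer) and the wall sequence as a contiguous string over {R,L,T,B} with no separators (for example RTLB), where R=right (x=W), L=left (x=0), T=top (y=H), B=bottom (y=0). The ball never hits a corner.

Final position: (0,5)
Wall sequence: RTLRLBRL

1. t=1 → R at (4,9); v=(-1,1)
2. t=3 → T at (1,12); v=(-1,-1)
3. t=1 → L at (0,11); v=(1,-1)
4. t=4 → R at (4,7); v=(-1,-1)
5. t=4 → L at (0,3); v=(1,-1)
6. t=3 → B at (3,0); v=(1,1)
7. t=1 → R at (4,1); v=(-1,1)
8. t=4 → L at (0,5); v=(1,1)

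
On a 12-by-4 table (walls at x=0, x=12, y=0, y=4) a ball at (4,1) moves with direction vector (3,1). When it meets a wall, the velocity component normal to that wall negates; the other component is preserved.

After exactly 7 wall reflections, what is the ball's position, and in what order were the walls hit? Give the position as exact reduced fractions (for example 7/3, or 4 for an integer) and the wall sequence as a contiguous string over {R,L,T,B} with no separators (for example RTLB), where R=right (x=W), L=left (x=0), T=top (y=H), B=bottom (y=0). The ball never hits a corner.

1. t=8/3 → R at (12,11/3); v=(-3,1)
2. t=1/3 → T at (11,4); v=(-3,-1)
3. t=11/3 → L at (0,1/3); v=(3,-1)
4. t=1/3 → B at (1,0); v=(3,1)
5. t=11/3 → R at (12,11/3); v=(-3,1)
6. t=1/3 → T at (11,4); v=(-3,-1)
7. t=11/3 → L at (0,1/3); v=(3,-1)

Final position: (0,1/3)
Wall sequence: RTLBRTL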